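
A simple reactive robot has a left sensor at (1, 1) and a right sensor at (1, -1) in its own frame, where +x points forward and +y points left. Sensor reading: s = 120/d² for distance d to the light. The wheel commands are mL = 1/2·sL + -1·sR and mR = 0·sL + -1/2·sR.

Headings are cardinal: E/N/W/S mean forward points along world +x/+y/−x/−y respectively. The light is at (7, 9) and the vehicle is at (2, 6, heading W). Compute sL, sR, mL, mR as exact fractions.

30/13 3 -24/13 -3/2

left sensor world pos  = (1, 5); dL² = 52
right sensor world pos = (1, 7); dR² = 40
sL = 120/52 = 30/13
sR = 120/40 = 3
mL = 1/2·sL + -1·sR = -24/13
mR = 0·sL + -1/2·sR = -3/2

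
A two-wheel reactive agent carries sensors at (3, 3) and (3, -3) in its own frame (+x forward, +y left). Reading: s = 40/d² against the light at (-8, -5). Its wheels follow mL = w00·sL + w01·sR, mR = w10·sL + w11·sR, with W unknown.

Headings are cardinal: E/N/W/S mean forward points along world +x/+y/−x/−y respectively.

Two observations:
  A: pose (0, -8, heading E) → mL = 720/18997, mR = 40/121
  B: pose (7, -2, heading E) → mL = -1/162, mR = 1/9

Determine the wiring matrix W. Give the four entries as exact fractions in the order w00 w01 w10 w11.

obs A: pose=(0,-8,E) → sL=40/121, sR=40/157, mL=720/18997, mR=40/121
obs B: pose=(7,-2,E) → sL=1/9, sR=10/81, mL=-1/162, mR=1/9
sensor matrix S = [[40/121, 40/157], [1/9, 10/81]]; det S = 19240/1538757
solve [mL_A; mL_B] = S·[w00; w01] and [mR_A; mR_B] = S·[w10; w11]:
  w00 = 1/2, w01 = -1/2, w10 = 1, w11 = 0

1/2 -1/2 1 0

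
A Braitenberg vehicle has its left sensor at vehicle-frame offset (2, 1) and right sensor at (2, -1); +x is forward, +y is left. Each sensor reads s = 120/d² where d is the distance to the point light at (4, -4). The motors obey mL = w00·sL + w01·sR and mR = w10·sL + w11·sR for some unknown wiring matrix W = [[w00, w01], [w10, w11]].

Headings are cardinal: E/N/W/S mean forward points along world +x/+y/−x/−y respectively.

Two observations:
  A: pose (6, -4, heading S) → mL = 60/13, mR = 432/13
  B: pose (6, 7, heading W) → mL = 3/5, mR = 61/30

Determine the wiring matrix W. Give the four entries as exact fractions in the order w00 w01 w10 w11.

1/2 0 1 1

obs A: pose=(6,-4,S) → sL=120/13, sR=24, mL=60/13, mR=432/13
obs B: pose=(6,7,W) → sL=6/5, sR=5/6, mL=3/5, mR=61/30
sensor matrix S = [[120/13, 24], [6/5, 5/6]]; det S = -1372/65
solve [mL_A; mL_B] = S·[w00; w01] and [mR_A; mR_B] = S·[w10; w11]:
  w00 = 1/2, w01 = 0, w10 = 1, w11 = 1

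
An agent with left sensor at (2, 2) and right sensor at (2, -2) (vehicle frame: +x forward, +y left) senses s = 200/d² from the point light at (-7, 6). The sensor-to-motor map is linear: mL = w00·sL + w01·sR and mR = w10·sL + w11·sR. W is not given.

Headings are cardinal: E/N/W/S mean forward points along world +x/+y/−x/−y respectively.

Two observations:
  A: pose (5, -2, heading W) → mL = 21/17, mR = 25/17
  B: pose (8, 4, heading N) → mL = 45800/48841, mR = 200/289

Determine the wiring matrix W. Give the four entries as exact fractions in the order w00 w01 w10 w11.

obs A: pose=(5,-2,W) → sL=1, sR=25/17, mL=21/17, mR=25/17
obs B: pose=(8,4,N) → sL=200/169, sR=200/289, mL=45800/48841, mR=200/289
sensor matrix S = [[1, 25/17], [200/169, 200/289]]; det S = -51200/48841
solve [mL_A; mL_B] = S·[w00; w01] and [mR_A; mR_B] = S·[w10; w11]:
  w00 = 1/2, w01 = 1/2, w10 = 0, w11 = 1

1/2 1/2 0 1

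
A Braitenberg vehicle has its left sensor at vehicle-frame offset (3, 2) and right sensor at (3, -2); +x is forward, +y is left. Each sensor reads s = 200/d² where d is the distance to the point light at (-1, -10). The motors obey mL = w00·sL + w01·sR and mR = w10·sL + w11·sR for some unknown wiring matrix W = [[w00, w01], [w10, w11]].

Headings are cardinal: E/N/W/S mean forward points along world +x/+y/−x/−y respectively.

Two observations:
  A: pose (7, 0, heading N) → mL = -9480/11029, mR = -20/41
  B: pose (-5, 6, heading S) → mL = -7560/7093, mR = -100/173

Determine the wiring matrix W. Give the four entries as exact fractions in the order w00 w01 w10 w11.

-1/2 -1/2 -1/2 0

obs A: pose=(7,0,N) → sL=40/41, sR=200/269, mL=-9480/11029, mR=-20/41
obs B: pose=(-5,6,S) → sL=200/173, sR=40/41, mL=-7560/7093, mR=-100/173
sensor matrix S = [[40/41, 200/269], [200/173, 40/41]]; det S = 7219200/78228697
solve [mL_A; mL_B] = S·[w00; w01] and [mR_A; mR_B] = S·[w10; w11]:
  w00 = -1/2, w01 = -1/2, w10 = -1/2, w11 = 0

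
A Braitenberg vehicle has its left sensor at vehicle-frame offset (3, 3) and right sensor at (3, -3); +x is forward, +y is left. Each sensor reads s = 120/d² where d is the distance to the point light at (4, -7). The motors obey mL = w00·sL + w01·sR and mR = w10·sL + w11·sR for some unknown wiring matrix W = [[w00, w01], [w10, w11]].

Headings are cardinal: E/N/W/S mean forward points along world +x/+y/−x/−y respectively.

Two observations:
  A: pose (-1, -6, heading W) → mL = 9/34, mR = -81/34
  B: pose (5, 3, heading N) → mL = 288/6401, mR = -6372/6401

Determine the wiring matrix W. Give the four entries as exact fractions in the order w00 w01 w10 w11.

obs A: pose=(-1,-6,W) → sL=30/17, sR=3/2, mL=9/34, mR=-81/34
obs B: pose=(5,3,N) → sL=120/173, sR=24/37, mL=288/6401, mR=-6372/6401
sensor matrix S = [[30/17, 3/2], [120/173, 24/37]]; det S = 11340/108817
solve [mL_A; mL_B] = S·[w00; w01] and [mR_A; mR_B] = S·[w10; w11]:
  w00 = 1, w01 = -1, w10 = -1/2, w11 = -1

1 -1 -1/2 -1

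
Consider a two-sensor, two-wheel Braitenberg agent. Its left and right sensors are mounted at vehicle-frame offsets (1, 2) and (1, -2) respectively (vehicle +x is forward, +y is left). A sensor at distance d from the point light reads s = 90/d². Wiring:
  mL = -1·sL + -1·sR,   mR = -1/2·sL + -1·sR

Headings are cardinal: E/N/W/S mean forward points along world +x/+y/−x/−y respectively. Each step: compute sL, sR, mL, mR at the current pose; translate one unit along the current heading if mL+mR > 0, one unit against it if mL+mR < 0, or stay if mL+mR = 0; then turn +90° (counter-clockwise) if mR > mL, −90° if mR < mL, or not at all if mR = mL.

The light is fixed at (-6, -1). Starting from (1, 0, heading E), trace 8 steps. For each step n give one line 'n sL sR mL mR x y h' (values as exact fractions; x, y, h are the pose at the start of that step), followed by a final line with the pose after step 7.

0 90/73 18/13 -2484/949 -1899/949 1 0 E
1 9/2 45/34 -99/17 -243/68 0 0 N
2 90/29 90/29 -180/29 -135/29 0 -1 W
3 45/41 45/13 -2430/533 -4275/1066 1 -1 S
4 90/73 18/13 -2484/949 -1899/949 1 0 E
5 9/2 45/34 -99/17 -243/68 0 0 N
6 90/29 90/29 -180/29 -135/29 0 -1 W
7 45/41 45/13 -2430/533 -4275/1066 1 -1 S
final 1 0 E

n=0: pose=(1,0,E); sL=90/73, sR=18/13; mL=-2484/949, mR=-1899/949; mL+mR=-4383/949 → advance -1; mR−mL=45/73 → turn +1·90°
n=1: pose=(0,0,N); sL=9/2, sR=45/34; mL=-99/17, mR=-243/68; mL+mR=-639/68 → advance -1; mR−mL=9/4 → turn +1·90°
n=2: pose=(0,-1,W); sL=90/29, sR=90/29; mL=-180/29, mR=-135/29; mL+mR=-315/29 → advance -1; mR−mL=45/29 → turn +1·90°
n=3: pose=(1,-1,S); sL=45/41, sR=45/13; mL=-2430/533, mR=-4275/1066; mL+mR=-9135/1066 → advance -1; mR−mL=45/82 → turn +1·90°
n=4: pose=(1,0,E); sL=90/73, sR=18/13; mL=-2484/949, mR=-1899/949; mL+mR=-4383/949 → advance -1; mR−mL=45/73 → turn +1·90°
n=5: pose=(0,0,N); sL=9/2, sR=45/34; mL=-99/17, mR=-243/68; mL+mR=-639/68 → advance -1; mR−mL=9/4 → turn +1·90°
n=6: pose=(0,-1,W); sL=90/29, sR=90/29; mL=-180/29, mR=-135/29; mL+mR=-315/29 → advance -1; mR−mL=45/29 → turn +1·90°
n=7: pose=(1,-1,S); sL=45/41, sR=45/13; mL=-2430/533, mR=-4275/1066; mL+mR=-9135/1066 → advance -1; mR−mL=45/82 → turn +1·90°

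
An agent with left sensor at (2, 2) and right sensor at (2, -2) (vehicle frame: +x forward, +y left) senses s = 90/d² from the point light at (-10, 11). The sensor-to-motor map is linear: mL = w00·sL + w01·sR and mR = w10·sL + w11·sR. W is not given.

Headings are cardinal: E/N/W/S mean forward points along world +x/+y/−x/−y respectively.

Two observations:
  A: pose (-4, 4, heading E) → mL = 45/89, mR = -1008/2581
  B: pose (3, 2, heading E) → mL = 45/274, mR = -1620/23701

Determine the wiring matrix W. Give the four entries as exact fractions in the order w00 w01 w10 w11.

obs A: pose=(-4,4,E) → sL=90/89, sR=18/29, mL=45/89, mR=-1008/2581
obs B: pose=(3,2,E) → sL=45/137, sR=45/173, mL=45/274, mR=-1620/23701
sensor matrix S = [[90/89, 18/29], [45/137, 45/173]]; det S = 3619080/61172281
solve [mL_A; mL_B] = S·[w00; w01] and [mR_A; mR_B] = S·[w10; w11]:
  w00 = 1/2, w01 = 0, w10 = -1, w11 = 1

1/2 0 -1 1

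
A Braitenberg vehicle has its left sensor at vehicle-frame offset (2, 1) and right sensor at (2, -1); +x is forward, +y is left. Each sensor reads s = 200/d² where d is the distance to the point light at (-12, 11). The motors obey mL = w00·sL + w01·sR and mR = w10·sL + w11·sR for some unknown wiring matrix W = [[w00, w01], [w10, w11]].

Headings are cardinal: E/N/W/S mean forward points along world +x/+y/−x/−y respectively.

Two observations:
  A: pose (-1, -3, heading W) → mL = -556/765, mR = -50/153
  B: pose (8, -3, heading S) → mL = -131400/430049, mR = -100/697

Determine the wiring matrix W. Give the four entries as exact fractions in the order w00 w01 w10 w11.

-1/2 -1/2 -1/2 0

obs A: pose=(-1,-3,W) → sL=100/153, sR=4/5, mL=-556/765, mR=-50/153
obs B: pose=(8,-3,S) → sL=200/697, sR=200/617, mL=-131400/430049, mR=-100/697
sensor matrix S = [[100/153, 4/5], [200/697, 200/617]]; det S = -68480/3870441
solve [mL_A; mL_B] = S·[w00; w01] and [mR_A; mR_B] = S·[w10; w11]:
  w00 = -1/2, w01 = -1/2, w10 = -1/2, w11 = 0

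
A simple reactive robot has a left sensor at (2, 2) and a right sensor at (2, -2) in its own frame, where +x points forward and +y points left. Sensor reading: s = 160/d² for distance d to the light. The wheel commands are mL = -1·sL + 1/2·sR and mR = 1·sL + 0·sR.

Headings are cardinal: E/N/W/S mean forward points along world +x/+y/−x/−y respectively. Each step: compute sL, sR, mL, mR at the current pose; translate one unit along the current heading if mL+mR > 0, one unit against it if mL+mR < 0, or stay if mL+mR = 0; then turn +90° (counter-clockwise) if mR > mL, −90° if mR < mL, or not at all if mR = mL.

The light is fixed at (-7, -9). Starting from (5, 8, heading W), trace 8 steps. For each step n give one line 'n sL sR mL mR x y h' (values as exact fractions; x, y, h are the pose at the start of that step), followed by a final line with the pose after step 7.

n=0: pose=(5,8,W); sL=32/65, sR=160/461; mL=-9552/29965, mR=32/65; mL+mR=80/461 → advance +1; mR−mL=24304/29965 → turn +1·90°
n=1: pose=(4,8,S); sL=80/197, sR=80/153; mL=-4360/30141, mR=80/197; mL+mR=40/153 → advance +1; mR−mL=16600/30141 → turn +1·90°
n=2: pose=(4,7,E); sL=160/493, sR=32/73; mL=-3792/35989, mR=160/493; mL+mR=16/73 → advance +1; mR−mL=15472/35989 → turn +1·90°
n=3: pose=(5,7,N); sL=20/53, sR=4/13; mL=-154/689, mR=20/53; mL+mR=2/13 → advance +1; mR−mL=414/689 → turn +1·90°
n=4: pose=(5,8,W); sL=32/65, sR=160/461; mL=-9552/29965, mR=32/65; mL+mR=80/461 → advance +1; mR−mL=24304/29965 → turn +1·90°
n=5: pose=(4,8,S); sL=80/197, sR=80/153; mL=-4360/30141, mR=80/197; mL+mR=40/153 → advance +1; mR−mL=16600/30141 → turn +1·90°
n=6: pose=(4,7,E); sL=160/493, sR=32/73; mL=-3792/35989, mR=160/493; mL+mR=16/73 → advance +1; mR−mL=15472/35989 → turn +1·90°
n=7: pose=(5,7,N); sL=20/53, sR=4/13; mL=-154/689, mR=20/53; mL+mR=2/13 → advance +1; mR−mL=414/689 → turn +1·90°

0 32/65 160/461 -9552/29965 32/65 5 8 W
1 80/197 80/153 -4360/30141 80/197 4 8 S
2 160/493 32/73 -3792/35989 160/493 4 7 E
3 20/53 4/13 -154/689 20/53 5 7 N
4 32/65 160/461 -9552/29965 32/65 5 8 W
5 80/197 80/153 -4360/30141 80/197 4 8 S
6 160/493 32/73 -3792/35989 160/493 4 7 E
7 20/53 4/13 -154/689 20/53 5 7 N
final 5 8 W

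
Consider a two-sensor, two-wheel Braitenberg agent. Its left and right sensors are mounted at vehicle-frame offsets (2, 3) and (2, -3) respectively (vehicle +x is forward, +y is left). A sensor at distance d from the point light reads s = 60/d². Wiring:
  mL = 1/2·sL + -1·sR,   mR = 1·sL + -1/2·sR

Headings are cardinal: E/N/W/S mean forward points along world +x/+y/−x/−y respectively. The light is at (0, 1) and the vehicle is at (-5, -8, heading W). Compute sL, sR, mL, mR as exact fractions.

left sensor world pos  = (-7, -11); dL² = 193
right sensor world pos = (-7, -5); dR² = 85
sL = 60/193 = 60/193
sR = 60/85 = 12/17
mL = 1/2·sL + -1·sR = -1806/3281
mR = 1·sL + -1/2·sR = -138/3281

60/193 12/17 -1806/3281 -138/3281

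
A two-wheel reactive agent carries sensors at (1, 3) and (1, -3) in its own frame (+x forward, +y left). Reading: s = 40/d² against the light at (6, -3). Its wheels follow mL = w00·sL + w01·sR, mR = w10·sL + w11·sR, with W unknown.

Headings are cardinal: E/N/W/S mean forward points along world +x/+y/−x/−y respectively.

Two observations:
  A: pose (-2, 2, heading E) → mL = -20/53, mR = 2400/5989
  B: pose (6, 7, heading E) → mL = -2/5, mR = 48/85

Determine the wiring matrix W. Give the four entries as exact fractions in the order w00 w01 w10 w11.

obs A: pose=(-2,2,E) → sL=40/113, sR=40/53, mL=-20/53, mR=2400/5989
obs B: pose=(6,7,E) → sL=4/17, sR=4/5, mL=-2/5, mR=48/85
sensor matrix S = [[40/113, 40/53], [4/17, 4/5]]; det S = 10752/101813
solve [mL_A; mL_B] = S·[w00; w01] and [mR_A; mR_B] = S·[w10; w11]:
  w00 = 0, w01 = -1/2, w10 = -1, w11 = 1

0 -1/2 -1 1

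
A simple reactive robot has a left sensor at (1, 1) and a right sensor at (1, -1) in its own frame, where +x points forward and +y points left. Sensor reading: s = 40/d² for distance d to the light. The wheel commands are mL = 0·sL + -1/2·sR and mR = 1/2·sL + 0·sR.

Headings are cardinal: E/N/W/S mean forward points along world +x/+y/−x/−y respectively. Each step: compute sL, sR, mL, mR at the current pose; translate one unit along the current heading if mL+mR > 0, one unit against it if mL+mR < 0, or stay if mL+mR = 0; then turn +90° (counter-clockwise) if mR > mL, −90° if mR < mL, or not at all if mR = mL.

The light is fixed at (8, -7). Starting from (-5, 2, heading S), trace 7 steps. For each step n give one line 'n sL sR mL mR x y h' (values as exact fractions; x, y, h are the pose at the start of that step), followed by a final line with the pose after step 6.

n=0: pose=(-5,2,S); sL=5/26, sR=2/13; mL=-1/13, mR=5/52; mL+mR=1/52 → advance +1; mR−mL=9/52 → turn +1·90°
n=1: pose=(-5,1,E); sL=8/45, sR=40/193; mL=-20/193, mR=4/45; mL+mR=-128/8685 → advance -1; mR−mL=1672/8685 → turn +1·90°
n=2: pose=(-6,1,N); sL=20/153, sR=4/25; mL=-2/25, mR=10/153; mL+mR=-56/3825 → advance -1; mR−mL=556/3825 → turn +1·90°
n=3: pose=(-6,0,W); sL=40/261, sR=40/289; mL=-20/289, mR=20/261; mL+mR=560/75429 → advance +1; mR−mL=11000/75429 → turn +1·90°
n=4: pose=(-7,0,S); sL=5/29, sR=10/73; mL=-5/73, mR=5/58; mL+mR=75/4234 → advance +1; mR−mL=655/4234 → turn +1·90°
n=5: pose=(-7,-1,E); sL=8/49, sR=40/221; mL=-20/221, mR=4/49; mL+mR=-96/10829 → advance -1; mR−mL=1864/10829 → turn +1·90°
n=6: pose=(-8,-1,N); sL=20/169, sR=20/137; mL=-10/137, mR=10/169; mL+mR=-320/23153 → advance -1; mR−mL=3060/23153 → turn +1·90°

0 5/26 2/13 -1/13 5/52 -5 2 S
1 8/45 40/193 -20/193 4/45 -5 1 E
2 20/153 4/25 -2/25 10/153 -6 1 N
3 40/261 40/289 -20/289 20/261 -6 0 W
4 5/29 10/73 -5/73 5/58 -7 0 S
5 8/49 40/221 -20/221 4/49 -7 -1 E
6 20/169 20/137 -10/137 10/169 -8 -1 N
final -8 -2 W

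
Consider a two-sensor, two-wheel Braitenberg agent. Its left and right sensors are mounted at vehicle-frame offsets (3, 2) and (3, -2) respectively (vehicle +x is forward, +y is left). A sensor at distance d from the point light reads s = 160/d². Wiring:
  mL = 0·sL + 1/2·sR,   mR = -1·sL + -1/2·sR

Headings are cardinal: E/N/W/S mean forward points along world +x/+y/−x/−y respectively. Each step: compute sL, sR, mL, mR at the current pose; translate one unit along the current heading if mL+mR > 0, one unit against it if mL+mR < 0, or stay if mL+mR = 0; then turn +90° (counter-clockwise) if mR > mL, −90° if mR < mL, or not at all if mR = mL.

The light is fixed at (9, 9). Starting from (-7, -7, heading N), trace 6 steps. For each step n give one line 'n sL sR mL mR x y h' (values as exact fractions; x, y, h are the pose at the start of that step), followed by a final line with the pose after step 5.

0 160/493 32/73 16/73 -19568/35989 -7 -7 N
1 80/197 16/53 8/53 -5816/10441 -7 -8 E
2 32/125 160/761 80/761 -34352/95125 -8 -8 S
3 40/181 40/149 20/149 -9580/26969 -8 -7 W
4 160/493 32/73 16/73 -19568/35989 -7 -7 N
5 80/197 16/53 8/53 -5816/10441 -7 -8 E
final -8 -8 S

n=0: pose=(-7,-7,N); sL=160/493, sR=32/73; mL=16/73, mR=-19568/35989; mL+mR=-160/493 → advance -1; mR−mL=-27456/35989 → turn -1·90°
n=1: pose=(-7,-8,E); sL=80/197, sR=16/53; mL=8/53, mR=-5816/10441; mL+mR=-80/197 → advance -1; mR−mL=-7392/10441 → turn -1·90°
n=2: pose=(-8,-8,S); sL=32/125, sR=160/761; mL=80/761, mR=-34352/95125; mL+mR=-32/125 → advance -1; mR−mL=-44352/95125 → turn -1·90°
n=3: pose=(-8,-7,W); sL=40/181, sR=40/149; mL=20/149, mR=-9580/26969; mL+mR=-40/181 → advance -1; mR−mL=-13200/26969 → turn -1·90°
n=4: pose=(-7,-7,N); sL=160/493, sR=32/73; mL=16/73, mR=-19568/35989; mL+mR=-160/493 → advance -1; mR−mL=-27456/35989 → turn -1·90°
n=5: pose=(-7,-8,E); sL=80/197, sR=16/53; mL=8/53, mR=-5816/10441; mL+mR=-80/197 → advance -1; mR−mL=-7392/10441 → turn -1·90°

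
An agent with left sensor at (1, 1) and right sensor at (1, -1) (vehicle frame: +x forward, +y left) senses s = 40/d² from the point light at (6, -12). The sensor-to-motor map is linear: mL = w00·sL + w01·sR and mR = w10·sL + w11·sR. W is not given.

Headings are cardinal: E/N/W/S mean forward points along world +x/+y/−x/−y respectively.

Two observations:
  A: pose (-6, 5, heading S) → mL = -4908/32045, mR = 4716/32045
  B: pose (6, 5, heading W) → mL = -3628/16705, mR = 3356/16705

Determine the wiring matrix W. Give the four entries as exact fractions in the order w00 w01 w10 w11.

-1 -1/2 1/2 1

obs A: pose=(-6,5,S) → sL=40/377, sR=8/85, mL=-4908/32045, mR=4716/32045
obs B: pose=(6,5,W) → sL=40/257, sR=8/65, mL=-3628/16705, mR=3356/16705
sensor matrix S = [[40/377, 8/85], [40/257, 8/65]]; det S = -34048/21412469
solve [mL_A; mL_B] = S·[w00; w01] and [mR_A; mR_B] = S·[w10; w11]:
  w00 = -1, w01 = -1/2, w10 = 1/2, w11 = 1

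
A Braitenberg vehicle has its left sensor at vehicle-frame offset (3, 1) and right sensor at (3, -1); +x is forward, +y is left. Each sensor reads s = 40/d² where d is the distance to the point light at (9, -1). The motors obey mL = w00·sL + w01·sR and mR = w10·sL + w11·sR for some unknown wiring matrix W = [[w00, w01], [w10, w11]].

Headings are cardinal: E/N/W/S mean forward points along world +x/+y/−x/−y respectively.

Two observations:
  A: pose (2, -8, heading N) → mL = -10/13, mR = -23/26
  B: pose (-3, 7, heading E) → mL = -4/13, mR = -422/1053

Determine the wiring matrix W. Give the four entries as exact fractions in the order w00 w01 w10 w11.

obs A: pose=(2,-8,N) → sL=1/2, sR=10/13, mL=-10/13, mR=-23/26
obs B: pose=(-3,7,E) → sL=20/81, sR=4/13, mL=-4/13, mR=-422/1053
sensor matrix S = [[1/2, 10/13], [20/81, 4/13]]; det S = -38/1053
solve [mL_A; mL_B] = S·[w00; w01] and [mR_A; mR_B] = S·[w10; w11]:
  w00 = 0, w01 = -1, w10 = -1, w11 = -1/2

0 -1 -1 -1/2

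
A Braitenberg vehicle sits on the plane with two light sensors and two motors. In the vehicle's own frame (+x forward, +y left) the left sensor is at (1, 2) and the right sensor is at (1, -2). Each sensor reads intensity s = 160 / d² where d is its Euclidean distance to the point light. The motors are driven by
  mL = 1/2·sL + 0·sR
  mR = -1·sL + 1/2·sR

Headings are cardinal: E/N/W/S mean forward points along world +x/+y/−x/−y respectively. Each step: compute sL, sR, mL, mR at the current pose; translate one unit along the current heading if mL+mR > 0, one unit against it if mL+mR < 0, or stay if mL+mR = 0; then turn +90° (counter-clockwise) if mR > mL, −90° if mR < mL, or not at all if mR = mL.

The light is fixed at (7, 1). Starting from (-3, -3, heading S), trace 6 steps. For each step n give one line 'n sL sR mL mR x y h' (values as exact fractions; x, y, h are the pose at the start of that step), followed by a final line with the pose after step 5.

0 160/89 160/169 80/89 -19920/15041 -3 -3 S
1 80/73 80/61 40/73 -1960/4453 -3 -2 W
2 160/173 32/17 80/173 48/2941 -4 -2 N
3 8/5 40/29 4/5 -132/145 -4 -1 E
4 160/109 32/41 80/109 -4816/4469 -5 -1 S
5 80/89 16/17 40/89 -648/1513 -5 0 W
final -6 0 N

n=0: pose=(-3,-3,S); sL=160/89, sR=160/169; mL=80/89, mR=-19920/15041; mL+mR=-6400/15041 → advance -1; mR−mL=-33440/15041 → turn -1·90°
n=1: pose=(-3,-2,W); sL=80/73, sR=80/61; mL=40/73, mR=-1960/4453; mL+mR=480/4453 → advance +1; mR−mL=-4400/4453 → turn -1·90°
n=2: pose=(-4,-2,N); sL=160/173, sR=32/17; mL=80/173, mR=48/2941; mL+mR=1408/2941 → advance +1; mR−mL=-1312/2941 → turn -1·90°
n=3: pose=(-4,-1,E); sL=8/5, sR=40/29; mL=4/5, mR=-132/145; mL+mR=-16/145 → advance -1; mR−mL=-248/145 → turn -1·90°
n=4: pose=(-5,-1,S); sL=160/109, sR=32/41; mL=80/109, mR=-4816/4469; mL+mR=-1536/4469 → advance -1; mR−mL=-8096/4469 → turn -1·90°
n=5: pose=(-5,0,W); sL=80/89, sR=16/17; mL=40/89, mR=-648/1513; mL+mR=32/1513 → advance +1; mR−mL=-1328/1513 → turn -1·90°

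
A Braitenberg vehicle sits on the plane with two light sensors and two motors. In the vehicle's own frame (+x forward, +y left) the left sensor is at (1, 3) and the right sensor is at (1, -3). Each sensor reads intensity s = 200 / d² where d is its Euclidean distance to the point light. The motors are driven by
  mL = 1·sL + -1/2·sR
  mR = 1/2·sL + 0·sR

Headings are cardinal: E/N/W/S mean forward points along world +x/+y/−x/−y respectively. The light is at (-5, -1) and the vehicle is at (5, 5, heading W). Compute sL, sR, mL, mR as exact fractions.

20/9 100/81 130/81 10/9

left sensor world pos  = (4, 2); dL² = 90
right sensor world pos = (4, 8); dR² = 162
sL = 200/90 = 20/9
sR = 200/162 = 100/81
mL = 1·sL + -1/2·sR = 130/81
mR = 1/2·sL + 0·sR = 10/9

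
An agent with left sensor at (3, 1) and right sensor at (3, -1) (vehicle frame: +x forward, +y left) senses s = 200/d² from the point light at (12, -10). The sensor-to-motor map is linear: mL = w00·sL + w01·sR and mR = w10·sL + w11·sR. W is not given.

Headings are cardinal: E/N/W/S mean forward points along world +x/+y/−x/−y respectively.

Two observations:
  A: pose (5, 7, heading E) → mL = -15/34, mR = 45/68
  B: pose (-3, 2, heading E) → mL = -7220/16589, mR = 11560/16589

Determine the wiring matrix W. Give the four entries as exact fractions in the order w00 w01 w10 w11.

obs A: pose=(5,7,E) → sL=10/17, sR=25/34, mL=-15/34, mR=45/68
obs B: pose=(-3,2,E) → sL=200/313, sR=40/53, mL=-7220/16589, mR=11560/16589
sensor matrix S = [[10/17, 25/34], [200/313, 40/53]]; det S = -7300/282013
solve [mL_A; mL_B] = S·[w00; w01] and [mR_A; mR_B] = S·[w10; w11]:
  w00 = 1/2, w01 = -1, w10 = 1/2, w11 = 1/2

1/2 -1 1/2 1/2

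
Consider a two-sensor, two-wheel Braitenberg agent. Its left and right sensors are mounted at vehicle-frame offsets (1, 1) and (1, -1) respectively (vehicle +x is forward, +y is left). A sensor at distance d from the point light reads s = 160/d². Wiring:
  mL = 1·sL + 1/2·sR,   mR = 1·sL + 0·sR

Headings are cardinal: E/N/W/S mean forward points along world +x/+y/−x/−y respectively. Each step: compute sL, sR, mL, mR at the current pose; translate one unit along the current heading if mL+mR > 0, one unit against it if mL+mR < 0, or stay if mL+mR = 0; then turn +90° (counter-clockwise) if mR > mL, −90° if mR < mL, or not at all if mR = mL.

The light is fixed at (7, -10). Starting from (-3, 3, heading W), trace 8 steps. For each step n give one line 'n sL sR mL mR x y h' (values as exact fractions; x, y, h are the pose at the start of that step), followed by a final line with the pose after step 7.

0 32/53 160/317 14384/16801 32/53 -3 3 W
1 8/17 20/37 466/629 8/17 -4 3 N
2 32/65 160/269 13808/17485 32/65 -4 4 E
3 16/25 16/29 664/725 16/25 -3 4 S
4 32/53 160/317 14384/16801 32/53 -3 3 W
5 8/17 20/37 466/629 8/17 -4 3 N
6 32/65 160/269 13808/17485 32/65 -4 4 E
7 16/25 16/29 664/725 16/25 -3 4 S
final -3 3 W

n=0: pose=(-3,3,W); sL=32/53, sR=160/317; mL=14384/16801, mR=32/53; mL+mR=24528/16801 → advance +1; mR−mL=-80/317 → turn -1·90°
n=1: pose=(-4,3,N); sL=8/17, sR=20/37; mL=466/629, mR=8/17; mL+mR=762/629 → advance +1; mR−mL=-10/37 → turn -1·90°
n=2: pose=(-4,4,E); sL=32/65, sR=160/269; mL=13808/17485, mR=32/65; mL+mR=22416/17485 → advance +1; mR−mL=-80/269 → turn -1·90°
n=3: pose=(-3,4,S); sL=16/25, sR=16/29; mL=664/725, mR=16/25; mL+mR=1128/725 → advance +1; mR−mL=-8/29 → turn -1·90°
n=4: pose=(-3,3,W); sL=32/53, sR=160/317; mL=14384/16801, mR=32/53; mL+mR=24528/16801 → advance +1; mR−mL=-80/317 → turn -1·90°
n=5: pose=(-4,3,N); sL=8/17, sR=20/37; mL=466/629, mR=8/17; mL+mR=762/629 → advance +1; mR−mL=-10/37 → turn -1·90°
n=6: pose=(-4,4,E); sL=32/65, sR=160/269; mL=13808/17485, mR=32/65; mL+mR=22416/17485 → advance +1; mR−mL=-80/269 → turn -1·90°
n=7: pose=(-3,4,S); sL=16/25, sR=16/29; mL=664/725, mR=16/25; mL+mR=1128/725 → advance +1; mR−mL=-8/29 → turn -1·90°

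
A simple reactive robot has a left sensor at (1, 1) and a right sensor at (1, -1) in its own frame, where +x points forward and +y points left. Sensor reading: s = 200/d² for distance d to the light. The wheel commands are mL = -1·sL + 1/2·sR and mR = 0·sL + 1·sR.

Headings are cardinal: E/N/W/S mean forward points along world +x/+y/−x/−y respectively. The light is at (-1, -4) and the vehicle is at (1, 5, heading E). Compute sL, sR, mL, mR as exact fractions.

200/109 200/73 -3700/7957 200/73

left sensor world pos  = (2, 6); dL² = 109
right sensor world pos = (2, 4); dR² = 73
sL = 200/109 = 200/109
sR = 200/73 = 200/73
mL = -1·sL + 1/2·sR = -3700/7957
mR = 0·sL + 1·sR = 200/73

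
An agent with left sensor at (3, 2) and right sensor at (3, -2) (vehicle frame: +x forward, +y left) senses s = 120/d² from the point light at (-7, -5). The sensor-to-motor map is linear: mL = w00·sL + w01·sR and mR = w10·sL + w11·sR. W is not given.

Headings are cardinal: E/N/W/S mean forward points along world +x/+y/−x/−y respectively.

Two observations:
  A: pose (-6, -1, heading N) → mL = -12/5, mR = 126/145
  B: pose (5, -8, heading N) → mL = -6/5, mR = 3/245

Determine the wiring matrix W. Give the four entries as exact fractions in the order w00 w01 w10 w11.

-1 0 -1/2 1

obs A: pose=(-6,-1,N) → sL=12/5, sR=60/29, mL=-12/5, mR=126/145
obs B: pose=(5,-8,N) → sL=6/5, sR=30/49, mL=-6/5, mR=3/245
sensor matrix S = [[12/5, 60/29], [6/5, 30/49]]; det S = -1440/1421
solve [mL_A; mL_B] = S·[w00; w01] and [mR_A; mR_B] = S·[w10; w11]:
  w00 = -1, w01 = 0, w10 = -1/2, w11 = 1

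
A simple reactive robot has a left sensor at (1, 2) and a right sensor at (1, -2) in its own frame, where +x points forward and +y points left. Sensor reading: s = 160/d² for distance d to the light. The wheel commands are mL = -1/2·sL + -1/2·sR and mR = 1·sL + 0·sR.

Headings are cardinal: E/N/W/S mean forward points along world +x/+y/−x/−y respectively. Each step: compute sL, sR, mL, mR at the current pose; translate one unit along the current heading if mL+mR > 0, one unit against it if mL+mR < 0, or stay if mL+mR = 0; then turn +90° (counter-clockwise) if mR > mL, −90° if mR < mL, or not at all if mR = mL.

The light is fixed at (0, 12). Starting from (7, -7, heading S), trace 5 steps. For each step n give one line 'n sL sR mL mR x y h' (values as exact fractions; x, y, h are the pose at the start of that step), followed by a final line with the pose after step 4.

n=0: pose=(7,-7,S); sL=160/481, sR=32/85; mL=-14496/40885, mR=160/481; mL+mR=-896/40885 → advance -1; mR−mL=28096/40885 → turn +1·90°
n=1: pose=(7,-6,E); sL=1/2, sR=10/29; mL=-49/116, mR=1/2; mL+mR=9/116 → advance +1; mR−mL=107/116 → turn +1·90°
n=2: pose=(8,-6,N); sL=32/65, sR=160/389; mL=-11424/25285, mR=32/65; mL+mR=1024/25285 → advance +1; mR−mL=23872/25285 → turn +1·90°
n=3: pose=(8,-5,W); sL=16/41, sR=80/137; mL=-2736/5617, mR=16/41; mL+mR=-544/5617 → advance -1; mR−mL=4928/5617 → turn +1·90°
n=4: pose=(9,-5,S); sL=32/89, sR=160/373; mL=-13088/33197, mR=32/89; mL+mR=-1152/33197 → advance -1; mR−mL=25024/33197 → turn +1·90°

0 160/481 32/85 -14496/40885 160/481 7 -7 S
1 1/2 10/29 -49/116 1/2 7 -6 E
2 32/65 160/389 -11424/25285 32/65 8 -6 N
3 16/41 80/137 -2736/5617 16/41 8 -5 W
4 32/89 160/373 -13088/33197 32/89 9 -5 S
final 9 -4 E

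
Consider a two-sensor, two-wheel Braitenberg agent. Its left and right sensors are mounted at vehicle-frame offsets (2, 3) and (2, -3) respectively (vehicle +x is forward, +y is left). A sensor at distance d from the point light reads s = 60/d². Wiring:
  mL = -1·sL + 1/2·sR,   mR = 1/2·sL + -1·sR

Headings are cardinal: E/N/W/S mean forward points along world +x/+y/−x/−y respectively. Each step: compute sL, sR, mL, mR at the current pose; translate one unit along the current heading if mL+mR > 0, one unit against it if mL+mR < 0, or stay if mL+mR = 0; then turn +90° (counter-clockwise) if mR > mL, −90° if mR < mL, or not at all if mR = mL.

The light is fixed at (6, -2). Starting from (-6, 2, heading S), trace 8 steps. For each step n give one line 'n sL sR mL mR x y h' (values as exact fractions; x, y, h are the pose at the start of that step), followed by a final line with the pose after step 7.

n=0: pose=(-6,2,S); sL=12/17, sR=60/229; mL=-2238/3893, mR=354/3893; mL+mR=-1884/3893 → advance -1; mR−mL=2592/3893 → turn +1·90°
n=1: pose=(-6,3,E); sL=15/41, sR=15/26; mL=-165/2132, mR=-210/533; mL+mR=-1005/2132 → advance -1; mR−mL=-675/2132 → turn -1·90°
n=2: pose=(-7,3,S); sL=60/109, sR=12/53; mL=-2526/5777, mR=282/5777; mL+mR=-2244/5777 → advance -1; mR−mL=2808/5777 → turn +1·90°
n=3: pose=(-7,4,E); sL=30/101, sR=6/13; mL=-87/1313, mR=-411/1313; mL+mR=-498/1313 → advance -1; mR−mL=-324/1313 → turn -1·90°
n=4: pose=(-8,4,S); sL=60/137, sR=12/61; mL=-2838/8357, mR=186/8357; mL+mR=-2652/8357 → advance -1; mR−mL=3024/8357 → turn +1·90°
n=5: pose=(-8,5,E); sL=15/61, sR=3/8; mL=-57/976, mR=-123/488; mL+mR=-303/976 → advance -1; mR−mL=-189/976 → turn -1·90°
n=6: pose=(-9,5,S); sL=60/169, sR=60/349; mL=-15870/58981, mR=330/58981; mL+mR=-15540/58981 → advance -1; mR−mL=16200/58981 → turn +1·90°
n=7: pose=(-9,6,E); sL=6/29, sR=30/97; mL=-147/2813, mR=-579/2813; mL+mR=-726/2813 → advance -1; mR−mL=-432/2813 → turn -1·90°

0 12/17 60/229 -2238/3893 354/3893 -6 2 S
1 15/41 15/26 -165/2132 -210/533 -6 3 E
2 60/109 12/53 -2526/5777 282/5777 -7 3 S
3 30/101 6/13 -87/1313 -411/1313 -7 4 E
4 60/137 12/61 -2838/8357 186/8357 -8 4 S
5 15/61 3/8 -57/976 -123/488 -8 5 E
6 60/169 60/349 -15870/58981 330/58981 -9 5 S
7 6/29 30/97 -147/2813 -579/2813 -9 6 E
final -10 6 S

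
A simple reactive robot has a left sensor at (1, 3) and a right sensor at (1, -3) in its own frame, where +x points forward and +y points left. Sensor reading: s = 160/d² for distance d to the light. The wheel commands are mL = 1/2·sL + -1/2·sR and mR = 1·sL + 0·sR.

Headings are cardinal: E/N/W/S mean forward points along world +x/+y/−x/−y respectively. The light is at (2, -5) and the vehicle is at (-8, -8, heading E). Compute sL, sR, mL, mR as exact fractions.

left sensor world pos  = (-7, -5); dL² = 81
right sensor world pos = (-7, -11); dR² = 117
sL = 160/81 = 160/81
sR = 160/117 = 160/117
mL = 1/2·sL + -1/2·sR = 320/1053
mR = 1·sL + 0·sR = 160/81

160/81 160/117 320/1053 160/81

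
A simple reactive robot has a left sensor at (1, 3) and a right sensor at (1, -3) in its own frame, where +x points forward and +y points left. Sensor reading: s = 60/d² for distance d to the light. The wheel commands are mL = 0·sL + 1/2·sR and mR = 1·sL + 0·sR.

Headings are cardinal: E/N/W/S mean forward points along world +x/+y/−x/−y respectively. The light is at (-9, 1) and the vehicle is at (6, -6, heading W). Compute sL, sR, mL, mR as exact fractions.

left sensor world pos  = (5, -9); dL² = 296
right sensor world pos = (5, -3); dR² = 212
sL = 60/296 = 15/74
sR = 60/212 = 15/53
mL = 0·sL + 1/2·sR = 15/106
mR = 1·sL + 0·sR = 15/74

15/74 15/53 15/106 15/74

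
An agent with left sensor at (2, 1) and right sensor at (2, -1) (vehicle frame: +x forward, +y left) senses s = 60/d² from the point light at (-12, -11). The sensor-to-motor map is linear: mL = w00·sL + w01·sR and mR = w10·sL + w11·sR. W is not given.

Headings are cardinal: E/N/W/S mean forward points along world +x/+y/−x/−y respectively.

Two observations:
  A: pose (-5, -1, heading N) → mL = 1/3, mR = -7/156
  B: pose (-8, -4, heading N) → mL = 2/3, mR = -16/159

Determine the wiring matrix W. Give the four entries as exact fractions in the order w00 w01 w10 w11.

1 0 -1 1

obs A: pose=(-5,-1,N) → sL=1/3, sR=15/52, mL=1/3, mR=-7/156
obs B: pose=(-8,-4,N) → sL=2/3, sR=30/53, mL=2/3, mR=-16/159
sensor matrix S = [[1/3, 15/52], [2/3, 30/53]]; det S = -5/1378
solve [mL_A; mL_B] = S·[w00; w01] and [mR_A; mR_B] = S·[w10; w11]:
  w00 = 1, w01 = 0, w10 = -1, w11 = 1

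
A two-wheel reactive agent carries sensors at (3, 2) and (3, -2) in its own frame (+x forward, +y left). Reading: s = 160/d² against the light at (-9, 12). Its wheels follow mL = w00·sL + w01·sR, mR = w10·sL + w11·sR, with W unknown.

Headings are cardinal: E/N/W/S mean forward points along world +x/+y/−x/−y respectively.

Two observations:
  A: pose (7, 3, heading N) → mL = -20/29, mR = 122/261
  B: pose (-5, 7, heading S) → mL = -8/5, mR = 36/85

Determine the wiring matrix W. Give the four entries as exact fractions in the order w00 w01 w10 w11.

obs A: pose=(7,3,N) → sL=20/29, sR=4/9, mL=-20/29, mR=122/261
obs B: pose=(-5,7,S) → sL=8/5, sR=40/17, mL=-8/5, mR=36/85
sensor matrix S = [[20/29, 4/9], [8/5, 40/17]]; det S = 20224/22185
solve [mL_A; mL_B] = S·[w00; w01] and [mR_A; mR_B] = S·[w10; w11]:
  w00 = -1, w01 = 0, w10 = 1, w11 = -1/2

-1 0 1 -1/2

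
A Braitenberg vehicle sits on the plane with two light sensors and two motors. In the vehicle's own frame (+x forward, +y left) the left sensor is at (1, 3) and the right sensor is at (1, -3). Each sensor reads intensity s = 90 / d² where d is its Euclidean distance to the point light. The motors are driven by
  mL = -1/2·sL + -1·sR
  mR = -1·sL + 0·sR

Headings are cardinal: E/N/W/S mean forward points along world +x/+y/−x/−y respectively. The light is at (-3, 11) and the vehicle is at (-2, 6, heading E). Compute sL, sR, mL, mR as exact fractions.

left sensor world pos  = (-1, 9); dL² = 8
right sensor world pos = (-1, 3); dR² = 68
sL = 90/8 = 45/4
sR = 90/68 = 45/34
mL = -1/2·sL + -1·sR = -945/136
mR = -1·sL + 0·sR = -45/4

45/4 45/34 -945/136 -45/4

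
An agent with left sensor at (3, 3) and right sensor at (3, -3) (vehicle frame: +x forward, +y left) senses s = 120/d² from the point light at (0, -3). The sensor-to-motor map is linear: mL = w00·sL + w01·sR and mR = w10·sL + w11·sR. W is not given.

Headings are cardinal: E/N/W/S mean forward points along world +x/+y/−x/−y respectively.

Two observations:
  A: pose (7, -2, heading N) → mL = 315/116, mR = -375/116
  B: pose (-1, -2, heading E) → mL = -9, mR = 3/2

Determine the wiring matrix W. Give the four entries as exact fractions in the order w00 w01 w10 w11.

1 -1 -1 1/2

obs A: pose=(7,-2,N) → sL=15/4, sR=30/29, mL=315/116, mR=-375/116
obs B: pose=(-1,-2,E) → sL=6, sR=15, mL=-9, mR=3/2
sensor matrix S = [[15/4, 30/29], [6, 15]]; det S = 5805/116
solve [mL_A; mL_B] = S·[w00; w01] and [mR_A; mR_B] = S·[w10; w11]:
  w00 = 1, w01 = -1, w10 = -1, w11 = 1/2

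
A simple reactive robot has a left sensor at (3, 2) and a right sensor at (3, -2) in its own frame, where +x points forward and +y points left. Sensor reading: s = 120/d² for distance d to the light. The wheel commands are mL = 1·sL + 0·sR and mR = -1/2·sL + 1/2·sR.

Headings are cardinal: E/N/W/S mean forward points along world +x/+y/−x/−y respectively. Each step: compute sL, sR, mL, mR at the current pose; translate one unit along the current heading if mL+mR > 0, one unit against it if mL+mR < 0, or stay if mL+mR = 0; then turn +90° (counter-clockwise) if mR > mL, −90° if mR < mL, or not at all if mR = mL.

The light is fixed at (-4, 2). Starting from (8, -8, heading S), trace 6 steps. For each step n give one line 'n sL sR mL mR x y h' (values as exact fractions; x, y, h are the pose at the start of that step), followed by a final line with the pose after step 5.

n=0: pose=(8,-8,S); sL=24/73, sR=120/269; mL=24/73, mR=1152/19637; mL+mR=7608/19637 → advance +1; mR−mL=-5304/19637 → turn -1·90°
n=1: pose=(8,-9,W); sL=12/25, sR=20/27; mL=12/25, mR=88/675; mL+mR=412/675 → advance +1; mR−mL=-236/675 → turn -1·90°
n=2: pose=(7,-9,N); sL=24/29, sR=120/233; mL=24/29, mR=-1056/6757; mL+mR=4536/6757 → advance +1; mR−mL=-6648/6757 → turn -1·90°
n=3: pose=(7,-8,E); sL=6/13, sR=6/17; mL=6/13, mR=-12/221; mL+mR=90/221 → advance +1; mR−mL=-114/221 → turn -1·90°
n=4: pose=(8,-8,S); sL=24/73, sR=120/269; mL=24/73, mR=1152/19637; mL+mR=7608/19637 → advance +1; mR−mL=-5304/19637 → turn -1·90°
n=5: pose=(8,-9,W); sL=12/25, sR=20/27; mL=12/25, mR=88/675; mL+mR=412/675 → advance +1; mR−mL=-236/675 → turn -1·90°

0 24/73 120/269 24/73 1152/19637 8 -8 S
1 12/25 20/27 12/25 88/675 8 -9 W
2 24/29 120/233 24/29 -1056/6757 7 -9 N
3 6/13 6/17 6/13 -12/221 7 -8 E
4 24/73 120/269 24/73 1152/19637 8 -8 S
5 12/25 20/27 12/25 88/675 8 -9 W
final 7 -9 N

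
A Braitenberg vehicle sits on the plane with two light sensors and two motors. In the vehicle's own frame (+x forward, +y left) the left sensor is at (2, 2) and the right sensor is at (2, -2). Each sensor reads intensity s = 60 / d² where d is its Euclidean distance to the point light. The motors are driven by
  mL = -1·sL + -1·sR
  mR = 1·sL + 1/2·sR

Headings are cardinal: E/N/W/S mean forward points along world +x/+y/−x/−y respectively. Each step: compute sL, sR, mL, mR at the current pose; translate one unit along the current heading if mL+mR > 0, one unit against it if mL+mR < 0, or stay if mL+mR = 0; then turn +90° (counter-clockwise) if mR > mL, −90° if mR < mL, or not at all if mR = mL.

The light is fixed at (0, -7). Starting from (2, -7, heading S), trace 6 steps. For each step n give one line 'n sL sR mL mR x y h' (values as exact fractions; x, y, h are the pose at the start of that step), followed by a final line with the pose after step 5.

n=0: pose=(2,-7,S); sL=3, sR=15; mL=-18, mR=21/2; mL+mR=-15/2 → advance -1; mR−mL=57/2 → turn +1·90°
n=1: pose=(2,-6,E); sL=12/5, sR=60/17; mL=-504/85, mR=354/85; mL+mR=-30/17 → advance -1; mR−mL=858/85 → turn +1·90°
n=2: pose=(1,-6,N); sL=6, sR=10/3; mL=-28/3, mR=23/3; mL+mR=-5/3 → advance -1; mR−mL=17 → turn +1·90°
n=3: pose=(1,-7,W); sL=12, sR=12; mL=-24, mR=18; mL+mR=-6 → advance -1; mR−mL=42 → turn +1·90°
n=4: pose=(2,-7,S); sL=3, sR=15; mL=-18, mR=21/2; mL+mR=-15/2 → advance -1; mR−mL=57/2 → turn +1·90°
n=5: pose=(2,-6,E); sL=12/5, sR=60/17; mL=-504/85, mR=354/85; mL+mR=-30/17 → advance -1; mR−mL=858/85 → turn +1·90°

0 3 15 -18 21/2 2 -7 S
1 12/5 60/17 -504/85 354/85 2 -6 E
2 6 10/3 -28/3 23/3 1 -6 N
3 12 12 -24 18 1 -7 W
4 3 15 -18 21/2 2 -7 S
5 12/5 60/17 -504/85 354/85 2 -6 E
final 1 -6 N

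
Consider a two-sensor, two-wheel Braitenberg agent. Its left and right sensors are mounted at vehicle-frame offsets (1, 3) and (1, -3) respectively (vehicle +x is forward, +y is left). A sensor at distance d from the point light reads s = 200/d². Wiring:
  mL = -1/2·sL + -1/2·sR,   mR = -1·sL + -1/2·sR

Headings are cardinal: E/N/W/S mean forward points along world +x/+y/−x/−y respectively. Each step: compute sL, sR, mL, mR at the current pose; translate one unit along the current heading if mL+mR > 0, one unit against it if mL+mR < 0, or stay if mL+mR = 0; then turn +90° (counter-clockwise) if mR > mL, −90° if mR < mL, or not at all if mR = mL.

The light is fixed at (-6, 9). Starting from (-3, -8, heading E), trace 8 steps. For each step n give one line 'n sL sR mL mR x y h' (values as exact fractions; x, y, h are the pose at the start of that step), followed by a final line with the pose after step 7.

n=0: pose=(-3,-8,E); sL=50/53, sR=25/52; mL=-3925/5512, mR=-6525/5512; mL+mR=-5225/2756 → advance -1; mR−mL=-25/53 → turn -1·90°
n=1: pose=(-4,-8,S); sL=200/349, sR=8/13; mL=-2696/4537, mR=-3996/4537; mL+mR=-6692/4537 → advance -1; mR−mL=-100/349 → turn -1·90°
n=2: pose=(-4,-7,W); sL=100/181, sR=20/17; mL=-2660/3077, mR=-3510/3077; mL+mR=-6170/3077 → advance -1; mR−mL=-50/181 → turn -1·90°
n=3: pose=(-3,-7,N); sL=8/9, sR=200/261; mL=-24/29, mR=-332/261; mL+mR=-548/261 → advance -1; mR−mL=-4/9 → turn -1·90°
n=4: pose=(-3,-8,E); sL=50/53, sR=25/52; mL=-3925/5512, mR=-6525/5512; mL+mR=-5225/2756 → advance -1; mR−mL=-25/53 → turn -1·90°
n=5: pose=(-4,-8,S); sL=200/349, sR=8/13; mL=-2696/4537, mR=-3996/4537; mL+mR=-6692/4537 → advance -1; mR−mL=-100/349 → turn -1·90°
n=6: pose=(-4,-7,W); sL=100/181, sR=20/17; mL=-2660/3077, mR=-3510/3077; mL+mR=-6170/3077 → advance -1; mR−mL=-50/181 → turn -1·90°
n=7: pose=(-3,-7,N); sL=8/9, sR=200/261; mL=-24/29, mR=-332/261; mL+mR=-548/261 → advance -1; mR−mL=-4/9 → turn -1·90°

0 50/53 25/52 -3925/5512 -6525/5512 -3 -8 E
1 200/349 8/13 -2696/4537 -3996/4537 -4 -8 S
2 100/181 20/17 -2660/3077 -3510/3077 -4 -7 W
3 8/9 200/261 -24/29 -332/261 -3 -7 N
4 50/53 25/52 -3925/5512 -6525/5512 -3 -8 E
5 200/349 8/13 -2696/4537 -3996/4537 -4 -8 S
6 100/181 20/17 -2660/3077 -3510/3077 -4 -7 W
7 8/9 200/261 -24/29 -332/261 -3 -7 N
final -3 -8 E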